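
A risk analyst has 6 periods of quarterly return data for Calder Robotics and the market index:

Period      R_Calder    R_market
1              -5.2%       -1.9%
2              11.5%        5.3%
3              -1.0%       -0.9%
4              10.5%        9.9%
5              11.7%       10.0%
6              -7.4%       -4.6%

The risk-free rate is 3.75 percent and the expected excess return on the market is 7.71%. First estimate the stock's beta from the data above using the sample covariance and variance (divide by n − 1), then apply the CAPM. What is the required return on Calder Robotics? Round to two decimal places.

14.10%

Mean R_i = (-5.2 + 11.5 − 1.0 + 10.5 + 11.7 − 7.4) / 6 = 3.3500%
Mean R_m = (-1.9 + 5.3 − 0.9 + 9.9 + 10.0 − 4.6) / 6 = 2.9667%
Σ(R_i − R̄_i)(R_m − R̄_m) = 267.0900  ⇒  Cov = 267.0900 / 5 = 53.4180
Σ(R_m − R̄_m)² = 198.8733  ⇒  Var(R_m) = 198.8733 / 5 = 39.7747
β = Cov / Var(R_m) = 53.4180 / 39.7747 = 1.3430
E(R) = R_f + β × MRP = 3.75% + 1.3430 × 7.71% = 14.10%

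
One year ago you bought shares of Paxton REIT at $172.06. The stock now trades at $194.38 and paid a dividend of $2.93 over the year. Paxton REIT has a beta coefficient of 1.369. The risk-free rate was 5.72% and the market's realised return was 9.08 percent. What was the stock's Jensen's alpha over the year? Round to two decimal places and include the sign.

Realised HPR = (P1 + D1 − P0) / P0 = (194.38 + 2.93 − 172.06) / 172.06 = 25.25 / 172.06 = 14.6751%
MRP = 9.08% − 5.72% = 3.36%
CAPM required = R_f + β·MRP = 5.72% + 1.369 × 3.36% = 10.31984%
α = realised − required = 14.6751% − 10.31984% = +4.36%

+4.36%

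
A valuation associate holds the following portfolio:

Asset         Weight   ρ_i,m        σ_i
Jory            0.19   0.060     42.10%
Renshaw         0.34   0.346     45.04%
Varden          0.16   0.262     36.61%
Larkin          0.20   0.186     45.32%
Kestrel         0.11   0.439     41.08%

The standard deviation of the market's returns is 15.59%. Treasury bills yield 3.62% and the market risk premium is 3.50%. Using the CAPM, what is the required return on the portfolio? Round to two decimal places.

β_Jory = 0.060 × 42.10% / 15.59% = 0.1620
β_Renshaw = 0.346 × 45.04% / 15.59% = 0.9996
β_Varden = 0.262 × 36.61% / 15.59% = 0.6153
β_Larkin = 0.186 × 45.32% / 15.59% = 0.5407
β_Kestrel = 0.439 × 41.08% / 15.59% = 1.1568
β_P = Σ w_i β_i = 0.19×0.1620 + 0.34×0.9996 + 0.16×0.6153 + 0.20×0.5407 + 0.11×1.1568 = 0.7045
E(R_P) = R_f + β_P × MRP = 3.62% + 0.7045 × 3.50% = 6.09%

6.09%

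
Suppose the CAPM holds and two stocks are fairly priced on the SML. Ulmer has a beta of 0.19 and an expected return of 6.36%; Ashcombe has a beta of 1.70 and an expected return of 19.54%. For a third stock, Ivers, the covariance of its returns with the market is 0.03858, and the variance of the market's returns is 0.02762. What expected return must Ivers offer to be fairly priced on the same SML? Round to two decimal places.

16.89%

MRP = (19.54% − 6.36%) / (1.70 − 0.19) = 8.7285%
R_f = 6.36% − 0.19 × 8.7285% = 4.7016%
β_Ivers = Cov / Var(R_m) = 0.03858 / 0.02762 = 1.3968
E(R_Ivers) = R_f + β × MRP = 4.7016% + 1.3968 × 8.7285% = 16.89%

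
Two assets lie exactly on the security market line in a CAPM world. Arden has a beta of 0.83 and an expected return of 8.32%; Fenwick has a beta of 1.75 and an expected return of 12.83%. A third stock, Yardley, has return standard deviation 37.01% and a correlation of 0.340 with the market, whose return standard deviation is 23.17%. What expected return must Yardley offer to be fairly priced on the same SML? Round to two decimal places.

6.91%

MRP = (12.83% − 8.32%) / (1.75 − 0.83) = 4.9022%
R_f = 8.32% − 0.83 × 4.9022% = 4.2512%
β_Yardley = ρ·σ_i/σ_m = 0.340 × 37.01 / 23.17 = 0.5431
E(R_Yardley) = R_f + β × MRP = 4.2512% + 0.5431 × 4.9022% = 6.91%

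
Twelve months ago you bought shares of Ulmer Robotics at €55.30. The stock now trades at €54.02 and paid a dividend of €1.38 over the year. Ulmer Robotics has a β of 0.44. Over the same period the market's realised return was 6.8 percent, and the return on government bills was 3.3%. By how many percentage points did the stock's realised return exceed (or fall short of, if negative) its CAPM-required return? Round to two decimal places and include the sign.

-4.66%

Realised HPR = (P1 + D1 − P0) / P0 = (54.02 + 1.38 − 55.30) / 55.30 = 0.10 / 55.30 = 0.1808%
MRP = 6.8% − 3.3% = 3.50%
CAPM required = R_f + β·MRP = 3.3% + 0.44 × 3.5% = 4.8400%
α = realised − required = 0.1808% − 4.8400% = -4.66%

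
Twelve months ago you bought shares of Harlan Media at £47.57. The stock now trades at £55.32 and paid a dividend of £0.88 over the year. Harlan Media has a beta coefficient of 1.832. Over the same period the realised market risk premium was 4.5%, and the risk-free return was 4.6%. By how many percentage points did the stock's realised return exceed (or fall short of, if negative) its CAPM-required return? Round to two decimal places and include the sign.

Realised HPR = (P1 + D1 − P0) / P0 = (55.32 + 0.88 − 47.57) / 47.57 = 8.63 / 47.57 = 18.1417%
CAPM required = R_f + β·MRP = 4.6% + 1.832 × 4.5% = 12.8440%
α = realised − required = 18.1417% − 12.8440% = +5.30%

+5.30%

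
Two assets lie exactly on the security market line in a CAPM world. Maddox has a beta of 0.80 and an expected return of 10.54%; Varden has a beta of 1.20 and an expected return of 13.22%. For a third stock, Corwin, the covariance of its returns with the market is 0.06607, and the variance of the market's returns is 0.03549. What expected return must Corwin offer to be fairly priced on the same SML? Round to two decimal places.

17.65%

MRP = (13.22% − 10.54%) / (1.20 − 0.80) = 6.7000%
R_f = 10.54% − 0.80 × 6.7000% = 5.1800%
β_Corwin = Cov / Var(R_m) = 0.06607 / 0.03549 = 1.8617
E(R_Corwin) = R_f + β × MRP = 5.1800% + 1.8617 × 6.7000% = 17.65%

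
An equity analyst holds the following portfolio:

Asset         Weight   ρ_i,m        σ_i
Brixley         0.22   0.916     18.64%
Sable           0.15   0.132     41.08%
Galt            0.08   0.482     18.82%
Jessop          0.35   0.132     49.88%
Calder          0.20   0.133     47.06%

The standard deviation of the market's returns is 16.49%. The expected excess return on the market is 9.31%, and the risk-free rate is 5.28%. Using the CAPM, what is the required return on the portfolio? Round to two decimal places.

β_Brixley = 0.916 × 18.64% / 16.49% = 1.0354
β_Sable = 0.132 × 41.08% / 16.49% = 0.3288
β_Galt = 0.482 × 18.82% / 16.49% = 0.5501
β_Jessop = 0.132 × 49.88% / 16.49% = 0.3993
β_Calder = 0.133 × 47.06% / 16.49% = 0.3796
β_P = Σ w_i β_i = 0.22×1.0354 + 0.15×0.3288 + 0.08×0.5501 + 0.35×0.3993 + 0.20×0.3796 = 0.5368
E(R_P) = R_f + β_P × MRP = 5.28% + 0.5368 × 9.31% = 10.28%

10.28%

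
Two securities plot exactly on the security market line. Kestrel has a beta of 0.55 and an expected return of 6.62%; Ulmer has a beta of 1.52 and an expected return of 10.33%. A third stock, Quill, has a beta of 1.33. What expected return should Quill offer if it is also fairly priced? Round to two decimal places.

MRP (SML slope) = (10.33% − 6.62%) / (1.52 − 0.55) = 3.71% / 0.97 = 3.8247%
R_f (intercept) = 6.62% − 0.55 × 3.8247% = 4.5164%
E(R_Quill) = R_f + β × MRP = 4.5164% + 1.33 × 3.8247% = 9.60%

9.60%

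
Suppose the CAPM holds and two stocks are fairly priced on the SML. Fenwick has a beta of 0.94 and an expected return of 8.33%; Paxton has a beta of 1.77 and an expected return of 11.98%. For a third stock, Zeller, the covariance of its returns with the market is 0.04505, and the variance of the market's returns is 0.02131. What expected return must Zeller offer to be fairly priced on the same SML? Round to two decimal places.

MRP = (11.98% − 8.33%) / (1.77 − 0.94) = 4.3976%
R_f = 8.33% − 0.94 × 4.3976% = 4.1963%
β_Zeller = Cov / Var(R_m) = 0.04505 / 0.02131 = 2.1140
E(R_Zeller) = R_f + β × MRP = 4.1963% + 2.1140 × 4.3976% = 13.49%

13.49%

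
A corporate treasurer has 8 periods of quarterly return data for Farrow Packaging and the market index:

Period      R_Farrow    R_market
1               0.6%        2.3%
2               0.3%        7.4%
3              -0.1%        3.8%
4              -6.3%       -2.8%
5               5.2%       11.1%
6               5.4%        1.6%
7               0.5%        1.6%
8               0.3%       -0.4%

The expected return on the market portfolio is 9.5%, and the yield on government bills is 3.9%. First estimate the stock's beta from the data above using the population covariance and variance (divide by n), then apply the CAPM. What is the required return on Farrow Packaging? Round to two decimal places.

Mean R_i = (0.6 + 0.3 − 0.1 − 6.3 + 5.2 + 5.4 + 0.5 + 0.3) / 8 = 0.7375%
Mean R_m = (2.3 + 7.4 + 3.8 − 2.8 + 11.1 + 1.6 + 1.6 − 0.4) / 8 = 3.0750%
Σ(R_i − R̄_i)(R_m − R̄_m) = 69.7575  ⇒  Cov = 69.7575 / 8 = 8.7197
Σ(R_m − R̄_m)² = 135.1750  ⇒  Var(R_m) = 135.1750 / 8 = 16.8969
β = Cov / Var(R_m) = 8.7197 / 16.8969 = 0.5161
MRP = 9.5% − 3.9% = 5.60%
E(R) = R_f + β × MRP = 3.9% + 0.5161 × 5.6% = 6.79%

6.79%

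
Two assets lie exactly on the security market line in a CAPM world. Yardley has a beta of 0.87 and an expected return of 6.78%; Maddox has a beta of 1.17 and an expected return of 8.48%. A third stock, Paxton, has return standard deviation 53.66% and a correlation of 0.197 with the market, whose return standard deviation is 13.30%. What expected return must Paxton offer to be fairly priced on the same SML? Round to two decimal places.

6.35%

MRP = (8.48% − 6.78%) / (1.17 − 0.87) = 5.6667%
R_f = 6.78% − 0.87 × 5.6667% = 1.8500%
β_Paxton = ρ·σ_i/σ_m = 0.197 × 53.66 / 13.30 = 0.7948
E(R_Paxton) = R_f + β × MRP = 1.8500% + 0.7948 × 5.6667% = 6.35%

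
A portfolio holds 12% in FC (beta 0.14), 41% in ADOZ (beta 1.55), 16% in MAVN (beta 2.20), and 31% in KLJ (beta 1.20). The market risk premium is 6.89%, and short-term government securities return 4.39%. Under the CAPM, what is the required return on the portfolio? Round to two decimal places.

β_P = Σ w_i β_i = 0.12×0.14 + 0.41×1.55 + 0.16×2.20 + 0.31×1.20 = 1.3763
E(R_P) = R_f + β_P × MRP = 4.39% + 1.3763 × 6.89% = 13.87%

13.87%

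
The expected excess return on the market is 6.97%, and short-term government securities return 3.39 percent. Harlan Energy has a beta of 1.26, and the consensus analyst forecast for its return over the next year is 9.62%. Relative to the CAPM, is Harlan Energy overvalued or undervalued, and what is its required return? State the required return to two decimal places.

Required return = R_f + β·MRP = 3.39% + 1.26 × 6.97% = 12.17%
Forecast 9.62% < required 12.17% → the stock plots below the SML → overvalued.

Overvalued; required return 12.17%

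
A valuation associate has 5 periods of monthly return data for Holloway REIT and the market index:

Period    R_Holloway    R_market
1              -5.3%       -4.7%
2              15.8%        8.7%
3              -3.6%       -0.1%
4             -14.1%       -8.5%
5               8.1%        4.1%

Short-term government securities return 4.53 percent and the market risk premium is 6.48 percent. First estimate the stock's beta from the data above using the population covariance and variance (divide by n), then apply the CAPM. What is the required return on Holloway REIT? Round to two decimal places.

Mean R_i = (-5.3 + 15.8 − 3.6 − 14.1 + 8.1) / 5 = 0.1800%
Mean R_m = (-4.7 + 8.7 − 0.1 − 8.5 + 4.1) / 5 = -0.1000%
Σ(R_i − R̄_i)(R_m − R̄_m) = 315.8800  ⇒  Cov = 315.8800 / 5 = 63.1760
Σ(R_m − R̄_m)² = 186.8000  ⇒  Var(R_m) = 186.8000 / 5 = 37.3600
β = Cov / Var(R_m) = 63.1760 / 37.3600 = 1.6910
E(R) = R_f + β × MRP = 4.53% + 1.6910 × 6.48% = 15.49%

15.49%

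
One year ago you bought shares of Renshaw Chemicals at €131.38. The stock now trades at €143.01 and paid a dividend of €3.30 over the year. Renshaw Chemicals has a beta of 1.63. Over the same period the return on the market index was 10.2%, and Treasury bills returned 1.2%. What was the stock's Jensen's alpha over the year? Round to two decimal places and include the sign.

-4.51%

Realised HPR = (P1 + D1 − P0) / P0 = (143.01 + 3.30 − 131.38) / 131.38 = 14.93 / 131.38 = 11.3640%
MRP = 10.2% − 1.2% = 9.00%
CAPM required = R_f + β·MRP = 1.2% + 1.63 × 9.0% = 15.8700%
α = realised − required = 11.3640% − 15.8700% = -4.51%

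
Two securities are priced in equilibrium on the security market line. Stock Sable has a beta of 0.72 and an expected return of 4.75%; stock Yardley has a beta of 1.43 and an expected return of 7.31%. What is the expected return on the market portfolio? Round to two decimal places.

Both satisfy E(R) = R_f + β·MRP, so the slope of the SML is
MRP = (7.31% − 4.75%) / (1.43 − 0.72) = 2.56% / 0.71 = 3.6056%
R_f = E(R_Sable) − β_Sable·MRP = 4.75% − 0.72 × 3.6056% = 2.1540%
E(R_m) = R_f + MRP = 2.1540% + 3.6056% = 5.76%

5.76%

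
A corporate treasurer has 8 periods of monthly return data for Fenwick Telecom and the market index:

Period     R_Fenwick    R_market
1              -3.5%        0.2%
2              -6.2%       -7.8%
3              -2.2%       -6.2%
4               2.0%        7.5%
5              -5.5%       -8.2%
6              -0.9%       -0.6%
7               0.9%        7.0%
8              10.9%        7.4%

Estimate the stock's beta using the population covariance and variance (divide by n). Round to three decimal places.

0.638

Mean R_i = (-3.5 − 6.2 − 2.2 + 2.0 − 5.5 − 0.9 + 0.9 + 10.9) / 8 = -0.5625%
Mean R_m = (0.2 − 7.8 − 6.2 + 7.5 − 8.2 − 0.6 + 7.0 + 7.4) / 8 = -0.0875%
Σ(R_i − R̄_i)(R_m − R̄_m) = 208.5063  ⇒  Cov = 208.5063 / 8 = 26.0633
Σ(R_m − R̄_m)² = 326.8688  ⇒  Var(R_m) = 326.8688 / 8 = 40.8586
β = Cov / Var(R_m) = 26.0633 / 40.8586 = 0.6379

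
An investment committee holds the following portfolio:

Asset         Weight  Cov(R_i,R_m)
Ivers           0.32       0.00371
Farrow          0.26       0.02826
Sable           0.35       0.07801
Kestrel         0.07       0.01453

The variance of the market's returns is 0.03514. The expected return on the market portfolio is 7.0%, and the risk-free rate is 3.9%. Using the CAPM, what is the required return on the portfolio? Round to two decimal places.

7.15%

β_Ivers = 0.00371 / 0.03514 = 0.1056
β_Farrow = 0.02826 / 0.03514 = 0.8042
β_Sable = 0.07801 / 0.03514 = 2.2200
β_Kestrel = 0.01453 / 0.03514 = 0.4135
β_P = Σ w_i β_i = 0.32×0.1056 + 0.26×0.8042 + 0.35×2.2200 + 0.07×0.4135 = 1.0488
MRP = 7.0% − 3.9% = 3.10%
E(R_P) = R_f + β_P × MRP = 3.9% + 1.0488 × 3.1% = 7.15%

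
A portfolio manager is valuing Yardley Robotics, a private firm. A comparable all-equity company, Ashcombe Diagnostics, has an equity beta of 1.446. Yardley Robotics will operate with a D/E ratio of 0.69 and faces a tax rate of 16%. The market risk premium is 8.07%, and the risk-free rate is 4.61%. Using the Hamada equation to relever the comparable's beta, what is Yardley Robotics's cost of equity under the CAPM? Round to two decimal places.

β_L = β_U × [1 + (1 − t)(D/E)] = 1.446 × [1 + (1 − 0.16) × 0.69]
    = 1.446 × [1 + 0.84 × 0.69] = 1.446 × 1.5796 = 2.2841
E(R) = R_f + β_L × MRP = 4.61% + 2.2841 × 8.07% = 23.04%

23.04%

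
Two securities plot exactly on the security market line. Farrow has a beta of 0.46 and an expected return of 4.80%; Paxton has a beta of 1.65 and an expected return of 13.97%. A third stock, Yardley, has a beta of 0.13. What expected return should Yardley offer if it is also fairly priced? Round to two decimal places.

2.26%

MRP (SML slope) = (13.97% − 4.80%) / (1.65 − 0.46) = 9.17% / 1.19 = 7.7059%
R_f (intercept) = 4.80% − 0.46 × 7.7059% = 1.2553%
E(R_Yardley) = R_f + β × MRP = 1.2553% + 0.13 × 7.7059% = 2.26%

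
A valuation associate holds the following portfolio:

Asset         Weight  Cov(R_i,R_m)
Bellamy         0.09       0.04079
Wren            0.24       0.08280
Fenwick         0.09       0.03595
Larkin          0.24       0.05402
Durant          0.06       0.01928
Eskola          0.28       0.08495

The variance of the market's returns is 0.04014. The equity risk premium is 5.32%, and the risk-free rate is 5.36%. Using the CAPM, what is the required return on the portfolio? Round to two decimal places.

13.93%

β_Bellamy = 0.04079 / 0.04014 = 1.0162
β_Wren = 0.08280 / 0.04014 = 2.0628
β_Fenwick = 0.03595 / 0.04014 = 0.8956
β_Larkin = 0.05402 / 0.04014 = 1.3458
β_Durant = 0.01928 / 0.04014 = 0.4803
β_Eskola = 0.08495 / 0.04014 = 2.1163
β_P = Σ w_i β_i = 0.09×1.0162 + 0.24×2.0628 + 0.09×0.8956 + 0.24×1.3458 + 0.06×0.4803 + 0.28×2.1163 = 1.6115
E(R_P) = R_f + β_P × MRP = 5.36% + 1.6115 × 5.32% = 13.93%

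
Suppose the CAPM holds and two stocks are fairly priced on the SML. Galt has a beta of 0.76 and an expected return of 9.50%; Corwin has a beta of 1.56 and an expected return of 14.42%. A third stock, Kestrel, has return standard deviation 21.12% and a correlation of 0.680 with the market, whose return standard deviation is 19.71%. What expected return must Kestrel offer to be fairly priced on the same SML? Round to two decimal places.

MRP = (14.42% − 9.50%) / (1.56 − 0.76) = 6.1500%
R_f = 9.50% − 0.76 × 6.1500% = 4.8260%
β_Kestrel = ρ·σ_i/σ_m = 0.680 × 21.12 / 19.71 = 0.7286
E(R_Kestrel) = R_f + β × MRP = 4.8260% + 0.7286 × 6.1500% = 9.31%

9.31%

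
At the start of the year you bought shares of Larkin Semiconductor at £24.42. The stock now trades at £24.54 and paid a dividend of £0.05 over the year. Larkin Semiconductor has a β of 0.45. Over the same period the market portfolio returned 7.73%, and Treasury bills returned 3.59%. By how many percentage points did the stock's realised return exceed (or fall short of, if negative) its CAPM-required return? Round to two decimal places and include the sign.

Realised HPR = (P1 + D1 − P0) / P0 = (24.54 + 0.05 − 24.42) / 24.42 = 0.17 / 24.42 = 0.6962%
MRP = 7.73% − 3.59% = 4.14%
CAPM required = R_f + β·MRP = 3.59% + 0.45 × 4.14% = 5.4530%
α = realised − required = 0.6962% − 5.4530% = -4.76%

-4.76%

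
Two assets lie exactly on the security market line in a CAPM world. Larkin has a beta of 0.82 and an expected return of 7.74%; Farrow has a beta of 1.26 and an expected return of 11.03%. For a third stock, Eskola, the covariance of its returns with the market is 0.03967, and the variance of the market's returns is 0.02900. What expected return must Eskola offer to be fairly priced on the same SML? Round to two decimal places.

11.84%

MRP = (11.03% − 7.74%) / (1.26 − 0.82) = 7.4773%
R_f = 7.74% − 0.82 × 7.4773% = 1.6086%
β_Eskola = Cov / Var(R_m) = 0.03967 / 0.02900 = 1.3679
E(R_Eskola) = R_f + β × MRP = 1.6086% + 1.3679 × 7.4773% = 11.84%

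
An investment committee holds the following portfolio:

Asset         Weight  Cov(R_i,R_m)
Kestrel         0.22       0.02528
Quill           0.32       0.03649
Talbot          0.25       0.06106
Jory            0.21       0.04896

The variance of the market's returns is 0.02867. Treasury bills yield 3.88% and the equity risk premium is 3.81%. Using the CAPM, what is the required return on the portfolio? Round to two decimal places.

β_Kestrel = 0.02528 / 0.02867 = 0.8818
β_Quill = 0.03649 / 0.02867 = 1.2728
β_Talbot = 0.06106 / 0.02867 = 2.1298
β_Jory = 0.04896 / 0.02867 = 1.7077
β_P = Σ w_i β_i = 0.22×0.8818 + 0.32×1.2728 + 0.25×2.1298 + 0.21×1.7077 = 1.4924
E(R_P) = R_f + β_P × MRP = 3.88% + 1.4924 × 3.81% = 9.57%

9.57%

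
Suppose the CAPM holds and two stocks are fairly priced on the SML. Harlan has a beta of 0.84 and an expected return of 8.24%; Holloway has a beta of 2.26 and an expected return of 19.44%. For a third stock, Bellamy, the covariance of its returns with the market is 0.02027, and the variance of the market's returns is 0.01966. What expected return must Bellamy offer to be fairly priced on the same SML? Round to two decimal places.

MRP = (19.44% − 8.24%) / (2.26 − 0.84) = 7.8873%
R_f = 8.24% − 0.84 × 7.8873% = 1.6147%
β_Bellamy = Cov / Var(R_m) = 0.02027 / 0.01966 = 1.0310
E(R_Bellamy) = R_f + β × MRP = 1.6147% + 1.0310 × 7.8873% = 9.75%

9.75%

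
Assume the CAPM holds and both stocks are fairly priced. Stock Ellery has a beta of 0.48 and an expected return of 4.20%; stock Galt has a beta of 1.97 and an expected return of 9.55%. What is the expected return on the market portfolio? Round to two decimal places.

Both satisfy E(R) = R_f + β·MRP, so the slope of the SML is
MRP = (9.55% − 4.20%) / (1.97 − 0.48) = 5.35% / 1.49 = 3.5906%
R_f = E(R_Ellery) − β_Ellery·MRP = 4.20% − 0.48 × 3.5906% = 2.4765%
E(R_m) = R_f + MRP = 2.4765% + 3.5906% = 6.07%

6.07%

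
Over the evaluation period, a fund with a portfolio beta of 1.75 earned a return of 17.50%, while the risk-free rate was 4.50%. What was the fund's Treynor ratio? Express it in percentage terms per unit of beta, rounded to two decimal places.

Treynor = (R_P − R_f) / β_P = (17.50% − 4.50%) / 1.7500 = 13.00% / 1.7500 = 7.43%

7.43%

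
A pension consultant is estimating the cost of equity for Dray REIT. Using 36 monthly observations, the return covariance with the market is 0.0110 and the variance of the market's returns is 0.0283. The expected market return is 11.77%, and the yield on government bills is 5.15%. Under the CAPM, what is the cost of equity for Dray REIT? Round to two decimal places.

7.72%

β = Cov(R_i, R_m) / Var(R_m) = 0.0110 / 0.0283 = 0.3887
MRP = 11.77% − 5.15% = 6.62%
E(R) = R_f + β × MRP = 5.15% + 0.3887 × 6.62% = 7.72%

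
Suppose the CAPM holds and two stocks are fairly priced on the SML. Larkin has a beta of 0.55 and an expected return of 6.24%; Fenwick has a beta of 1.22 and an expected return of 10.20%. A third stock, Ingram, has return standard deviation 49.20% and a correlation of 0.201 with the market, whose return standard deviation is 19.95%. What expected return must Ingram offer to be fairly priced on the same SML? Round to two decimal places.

MRP = (10.20% − 6.24%) / (1.22 − 0.55) = 5.9104%
R_f = 6.24% − 0.55 × 5.9104% = 2.9893%
β_Ingram = ρ·σ_i/σ_m = 0.201 × 49.20 / 19.95 = 0.4957
E(R_Ingram) = R_f + β × MRP = 2.9893% + 0.4957 × 5.9104% = 5.92%

5.92%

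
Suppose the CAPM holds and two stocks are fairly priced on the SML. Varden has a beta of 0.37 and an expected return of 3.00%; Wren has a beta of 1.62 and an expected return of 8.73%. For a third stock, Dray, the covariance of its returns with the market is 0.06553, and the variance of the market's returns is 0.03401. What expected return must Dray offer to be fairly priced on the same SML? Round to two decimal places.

MRP = (8.73% − 3.00%) / (1.62 − 0.37) = 4.5840%
R_f = 3.00% − 0.37 × 4.5840% = 1.3039%
β_Dray = Cov / Var(R_m) = 0.06553 / 0.03401 = 1.9268
E(R_Dray) = R_f + β × MRP = 1.3039% + 1.9268 × 4.5840% = 10.14%

10.14%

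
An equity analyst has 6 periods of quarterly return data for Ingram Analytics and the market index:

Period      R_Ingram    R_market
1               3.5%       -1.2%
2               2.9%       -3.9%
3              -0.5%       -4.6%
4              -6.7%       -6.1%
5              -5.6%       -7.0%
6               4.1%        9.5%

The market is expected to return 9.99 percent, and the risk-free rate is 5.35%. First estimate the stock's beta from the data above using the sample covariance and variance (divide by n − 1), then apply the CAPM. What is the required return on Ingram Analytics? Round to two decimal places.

7.88%

Mean R_i = (3.5 + 2.9 − 0.5 − 6.7 − 5.6 + 4.1) / 6 = -0.3833%
Mean R_m = (-1.2 − 3.9 − 4.6 − 6.1 − 7.0 + 9.5) / 6 = -2.2167%
Σ(R_i − R̄_i)(R_m − R̄_m) = 100.7117  ⇒  Cov = 100.7117 / 5 = 20.1423
Σ(R_m − R̄_m)² = 184.7883  ⇒  Var(R_m) = 184.7883 / 5 = 36.9577
β = Cov / Var(R_m) = 20.1423 / 36.9577 = 0.5450
MRP = 9.99% − 5.35% = 4.64%
E(R) = R_f + β × MRP = 5.35% + 0.5450 × 4.64% = 7.88%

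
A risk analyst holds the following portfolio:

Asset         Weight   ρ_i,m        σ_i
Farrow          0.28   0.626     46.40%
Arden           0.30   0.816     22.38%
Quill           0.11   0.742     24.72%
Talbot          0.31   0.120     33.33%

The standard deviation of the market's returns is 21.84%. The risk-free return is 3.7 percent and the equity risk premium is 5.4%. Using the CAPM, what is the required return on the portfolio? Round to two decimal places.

7.87%

β_Farrow = 0.626 × 46.40% / 21.84% = 1.3300
β_Arden = 0.816 × 22.38% / 21.84% = 0.8362
β_Quill = 0.742 × 24.72% / 21.84% = 0.8398
β_Talbot = 0.120 × 33.33% / 21.84% = 0.1831
β_P = Σ w_i β_i = 0.28×1.3300 + 0.30×0.8362 + 0.11×0.8398 + 0.31×0.1831 = 0.7724
E(R_P) = R_f + β_P × MRP = 3.7% + 0.7724 × 5.4% = 7.87%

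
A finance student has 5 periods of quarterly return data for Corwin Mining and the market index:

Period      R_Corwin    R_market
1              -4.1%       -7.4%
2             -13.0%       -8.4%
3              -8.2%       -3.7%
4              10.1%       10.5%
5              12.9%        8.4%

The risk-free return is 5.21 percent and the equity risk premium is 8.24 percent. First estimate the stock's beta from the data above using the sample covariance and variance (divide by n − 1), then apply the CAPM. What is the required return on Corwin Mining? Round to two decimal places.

Mean R_i = (-4.1 − 13.0 − 8.2 + 10.1 + 12.9) / 5 = -0.4600%
Mean R_m = (-7.4 − 8.4 − 3.7 + 10.5 + 8.4) / 5 = -0.1200%
Σ(R_i − R̄_i)(R_m − R̄_m) = 384.0140  ⇒  Cov = 384.0140 / 4 = 96.0035
Σ(R_m − R̄_m)² = 319.7480  ⇒  Var(R_m) = 319.7480 / 4 = 79.9370
β = Cov / Var(R_m) = 96.0035 / 79.9370 = 1.2010
E(R) = R_f + β × MRP = 5.21% + 1.2010 × 8.24% = 15.11%

15.11%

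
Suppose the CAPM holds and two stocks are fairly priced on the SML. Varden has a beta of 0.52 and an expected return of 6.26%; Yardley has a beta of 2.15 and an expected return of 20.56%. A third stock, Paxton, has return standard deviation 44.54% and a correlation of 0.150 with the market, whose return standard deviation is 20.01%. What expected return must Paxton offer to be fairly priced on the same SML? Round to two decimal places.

4.63%

MRP = (20.56% − 6.26%) / (2.15 − 0.52) = 8.7730%
R_f = 6.26% − 0.52 × 8.7730% = 1.6980%
β_Paxton = ρ·σ_i/σ_m = 0.150 × 44.54 / 20.01 = 0.3339
E(R_Paxton) = R_f + β × MRP = 1.6980% + 0.3339 × 8.7730% = 4.63%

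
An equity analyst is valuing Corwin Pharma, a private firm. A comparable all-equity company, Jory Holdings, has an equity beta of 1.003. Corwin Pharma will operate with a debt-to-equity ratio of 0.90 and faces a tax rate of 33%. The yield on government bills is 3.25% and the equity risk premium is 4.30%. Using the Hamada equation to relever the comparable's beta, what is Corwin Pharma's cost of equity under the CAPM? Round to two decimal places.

β_L = β_U × [1 + (1 − t)(D/E)] = 1.003 × [1 + (1 − 0.33) × 0.90]
    = 1.003 × [1 + 0.67 × 0.90] = 1.003 × 1.6030 = 1.6078
E(R) = R_f + β_L × MRP = 3.25% + 1.6078 × 4.30% = 10.16%

10.16%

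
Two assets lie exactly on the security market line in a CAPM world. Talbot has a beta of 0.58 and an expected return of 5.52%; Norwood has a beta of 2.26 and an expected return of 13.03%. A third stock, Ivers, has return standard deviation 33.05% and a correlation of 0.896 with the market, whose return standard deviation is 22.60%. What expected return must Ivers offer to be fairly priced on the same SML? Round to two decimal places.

8.78%

MRP = (13.03% − 5.52%) / (2.26 − 0.58) = 4.4702%
R_f = 5.52% − 0.58 × 4.4702% = 2.9273%
β_Ivers = ρ·σ_i/σ_m = 0.896 × 33.05 / 22.60 = 1.3103
E(R_Ivers) = R_f + β × MRP = 2.9273% + 1.3103 × 4.4702% = 8.78%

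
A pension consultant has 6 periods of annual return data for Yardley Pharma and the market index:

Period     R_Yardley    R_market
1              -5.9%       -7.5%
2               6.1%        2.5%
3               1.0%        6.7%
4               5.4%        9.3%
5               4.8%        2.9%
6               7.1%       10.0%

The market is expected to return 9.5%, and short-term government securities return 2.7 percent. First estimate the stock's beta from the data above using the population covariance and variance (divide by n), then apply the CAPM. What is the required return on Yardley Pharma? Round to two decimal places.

Mean R_i = (-5.9 + 6.1 + 1.0 + 5.4 + 4.8 + 7.1) / 6 = 3.0833%
Mean R_m = (-7.5 + 2.5 + 6.7 + 9.3 + 2.9 + 10.0) / 6 = 3.9833%
Σ(R_i − R̄_i)(R_m − R̄_m) = 127.6483  ⇒  Cov = 127.6483 / 6 = 21.2747
Σ(R_m − R̄_m)² = 207.0883  ⇒  Var(R_m) = 207.0883 / 6 = 34.5147
β = Cov / Var(R_m) = 21.2747 / 34.5147 = 0.6164
MRP = 9.5% − 2.7% = 6.80%
E(R) = R_f + β × MRP = 2.7% + 0.6164 × 6.8% = 6.89%

6.89%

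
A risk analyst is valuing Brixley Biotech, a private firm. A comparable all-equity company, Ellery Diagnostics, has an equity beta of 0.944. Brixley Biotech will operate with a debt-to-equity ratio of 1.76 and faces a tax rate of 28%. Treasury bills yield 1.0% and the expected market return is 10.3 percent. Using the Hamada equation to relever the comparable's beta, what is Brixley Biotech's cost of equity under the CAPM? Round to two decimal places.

20.90%

β_L = β_U × [1 + (1 − t)(D/E)] = 0.944 × [1 + (1 − 0.28) × 1.76]
    = 0.944 × [1 + 0.72 × 1.76] = 0.944 × 2.2672 = 2.1402
MRP = 10.3% − 1.0% = 9.30%
E(R) = R_f + β_L × MRP = 1.0% + 2.1402 × 9.3% = 20.90%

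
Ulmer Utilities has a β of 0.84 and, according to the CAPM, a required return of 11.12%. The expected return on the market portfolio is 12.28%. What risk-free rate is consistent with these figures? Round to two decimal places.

5.03%

E(R) = R_f + β(E(R_m) − R_f) = R_f(1 − β) + β·E(R_m)
11.12% = R_f × (1 − 0.84) + 0.84 × 12.28%
11.12% = R_f × 0.16 + 10.3152%
R_f = (11.12% − 10.3152%) / 0.16 = 5.03%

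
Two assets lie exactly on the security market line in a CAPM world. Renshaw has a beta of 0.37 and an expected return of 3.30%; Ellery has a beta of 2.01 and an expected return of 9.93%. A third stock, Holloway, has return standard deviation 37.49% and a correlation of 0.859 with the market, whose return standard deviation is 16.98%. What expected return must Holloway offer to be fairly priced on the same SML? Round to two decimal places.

MRP = (9.93% − 3.30%) / (2.01 − 0.37) = 4.0427%
R_f = 3.30% − 0.37 × 4.0427% = 1.8042%
β_Holloway = ρ·σ_i/σ_m = 0.859 × 37.49 / 16.98 = 1.8966
E(R_Holloway) = R_f + β × MRP = 1.8042% + 1.8966 × 4.0427% = 9.47%

9.47%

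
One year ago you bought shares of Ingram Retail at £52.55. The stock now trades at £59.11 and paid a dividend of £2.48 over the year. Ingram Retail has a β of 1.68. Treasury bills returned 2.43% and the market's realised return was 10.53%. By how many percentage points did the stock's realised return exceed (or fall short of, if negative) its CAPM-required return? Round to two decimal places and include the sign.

Realised HPR = (P1 + D1 − P0) / P0 = (59.11 + 2.48 − 52.55) / 52.55 = 9.04 / 52.55 = 17.2027%
MRP = 10.53% − 2.43% = 8.10%
CAPM required = R_f + β·MRP = 2.43% + 1.68 × 8.10% = 16.0380%
α = realised − required = 17.2027% − 16.0380% = +1.16%

+1.16%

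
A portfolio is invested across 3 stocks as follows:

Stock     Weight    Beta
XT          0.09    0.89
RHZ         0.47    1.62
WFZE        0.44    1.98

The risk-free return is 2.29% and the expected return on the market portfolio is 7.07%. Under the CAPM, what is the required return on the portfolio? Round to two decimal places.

β_P = Σ w_i β_i = 0.09×0.89 + 0.47×1.62 + 0.44×1.98 = 1.7127
MRP = 7.07% − 2.29% = 4.78%
E(R_P) = R_f + β_P × MRP = 2.29% + 1.7127 × 4.78% = 10.48%

10.48%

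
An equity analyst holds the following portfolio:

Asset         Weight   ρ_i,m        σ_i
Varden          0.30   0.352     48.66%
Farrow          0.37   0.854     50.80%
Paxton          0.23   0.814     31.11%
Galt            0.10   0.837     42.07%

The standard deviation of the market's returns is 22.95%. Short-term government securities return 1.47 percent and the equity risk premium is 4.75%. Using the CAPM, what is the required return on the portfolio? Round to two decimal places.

β_Varden = 0.352 × 48.66% / 22.95% = 0.7463
β_Farrow = 0.854 × 50.80% / 22.95% = 1.8903
β_Paxton = 0.814 × 31.11% / 22.95% = 1.1034
β_Galt = 0.837 × 42.07% / 22.95% = 1.5343
β_P = Σ w_i β_i = 0.30×0.7463 + 0.37×1.8903 + 0.23×1.1034 + 0.10×1.5343 = 1.3305
E(R_P) = R_f + β_P × MRP = 1.47% + 1.3305 × 4.75% = 7.79%

7.79%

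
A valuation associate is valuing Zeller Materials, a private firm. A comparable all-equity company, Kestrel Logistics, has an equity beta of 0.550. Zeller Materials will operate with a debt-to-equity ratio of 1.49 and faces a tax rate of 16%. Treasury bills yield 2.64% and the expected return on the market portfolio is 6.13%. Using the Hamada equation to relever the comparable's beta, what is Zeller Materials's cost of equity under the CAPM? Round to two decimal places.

β_L = β_U × [1 + (1 − t)(D/E)] = 0.550 × [1 + (1 − 0.16) × 1.49]
    = 0.550 × [1 + 0.84 × 1.49] = 0.550 × 2.2516 = 1.2384
MRP = 6.13% − 2.64% = 3.49%
E(R) = R_f + β_L × MRP = 2.64% + 1.2384 × 3.49% = 6.96%

6.96%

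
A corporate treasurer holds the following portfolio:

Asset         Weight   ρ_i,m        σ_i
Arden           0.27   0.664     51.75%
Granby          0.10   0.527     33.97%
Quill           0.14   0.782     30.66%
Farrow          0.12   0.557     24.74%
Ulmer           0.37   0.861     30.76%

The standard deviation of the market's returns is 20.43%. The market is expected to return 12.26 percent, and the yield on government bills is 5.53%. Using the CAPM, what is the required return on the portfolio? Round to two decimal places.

β_Arden = 0.664 × 51.75% / 20.43% = 1.6819
β_Granby = 0.527 × 33.97% / 20.43% = 0.8763
β_Quill = 0.782 × 30.66% / 20.43% = 1.1736
β_Farrow = 0.557 × 24.74% / 20.43% = 0.6745
β_Ulmer = 0.861 × 30.76% / 20.43% = 1.2963
β_P = Σ w_i β_i = 0.27×1.6819 + 0.10×0.8763 + 0.14×1.1736 + 0.12×0.6745 + 0.37×1.2963 = 1.2666
MRP = 12.26% − 5.53% = 6.73%
E(R_P) = R_f + β_P × MRP = 5.53% + 1.2666 × 6.73% = 14.05%

14.05%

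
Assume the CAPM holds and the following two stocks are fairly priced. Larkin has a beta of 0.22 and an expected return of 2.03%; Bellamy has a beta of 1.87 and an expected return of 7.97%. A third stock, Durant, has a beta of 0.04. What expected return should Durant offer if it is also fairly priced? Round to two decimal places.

1.38%

MRP (SML slope) = (7.97% − 2.03%) / (1.87 − 0.22) = 5.94% / 1.65 = 3.6000%
R_f (intercept) = 2.03% − 0.22 × 3.6000% = 1.2380%
E(R_Durant) = R_f + β × MRP = 1.2380% + 0.04 × 3.6000% = 1.38%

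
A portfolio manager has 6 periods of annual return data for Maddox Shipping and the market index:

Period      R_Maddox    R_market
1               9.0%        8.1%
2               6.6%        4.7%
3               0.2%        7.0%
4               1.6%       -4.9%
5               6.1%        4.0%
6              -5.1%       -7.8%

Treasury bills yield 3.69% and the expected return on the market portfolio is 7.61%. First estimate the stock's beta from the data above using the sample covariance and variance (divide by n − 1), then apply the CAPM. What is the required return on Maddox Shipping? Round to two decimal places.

Mean R_i = (9.0 + 6.6 + 0.2 + 1.6 + 6.1 − 5.1) / 6 = 3.0667%
Mean R_m = (8.1 + 4.7 + 7.0 − 4.9 + 4.0 − 7.8) / 6 = 1.8500%
Σ(R_i − R̄_i)(R_m − R̄_m) = 127.6200  ⇒  Cov = 127.6200 / 5 = 25.5240
Σ(R_m − R̄_m)² = 217.0150  ⇒  Var(R_m) = 217.0150 / 5 = 43.4030
β = Cov / Var(R_m) = 25.5240 / 43.4030 = 0.5881
MRP = 7.61% − 3.69% = 3.92%
E(R) = R_f + β × MRP = 3.69% + 0.5881 × 3.92% = 6.00%

6.00%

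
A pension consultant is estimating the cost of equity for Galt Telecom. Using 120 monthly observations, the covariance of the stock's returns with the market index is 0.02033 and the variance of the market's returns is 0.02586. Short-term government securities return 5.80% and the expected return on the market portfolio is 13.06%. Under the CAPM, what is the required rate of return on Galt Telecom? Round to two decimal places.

β = Cov(R_i, R_m) / Var(R_m) = 0.02033 / 0.02586 = 0.7862
MRP = 13.06% − 5.80% = 7.26%
E(R) = R_f + β × MRP = 5.80% + 0.7862 × 7.26% = 11.51%

11.51%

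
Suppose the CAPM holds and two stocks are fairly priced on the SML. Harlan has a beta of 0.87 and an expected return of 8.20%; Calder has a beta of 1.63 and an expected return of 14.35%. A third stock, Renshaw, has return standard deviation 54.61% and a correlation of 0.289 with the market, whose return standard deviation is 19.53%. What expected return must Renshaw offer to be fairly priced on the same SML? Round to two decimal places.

MRP = (14.35% − 8.20%) / (1.63 − 0.87) = 8.0921%
R_f = 8.20% − 0.87 × 8.0921% = 1.1599%
β_Renshaw = ρ·σ_i/σ_m = 0.289 × 54.61 / 19.53 = 0.8081
E(R_Renshaw) = R_f + β × MRP = 1.1599% + 0.8081 × 8.0921% = 7.70%

7.70%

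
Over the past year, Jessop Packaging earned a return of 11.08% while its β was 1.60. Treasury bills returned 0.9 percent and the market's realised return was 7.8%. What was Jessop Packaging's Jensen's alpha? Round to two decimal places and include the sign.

-0.86%

Market excess return = 7.8% − 0.9% = 6.90%
CAPM benchmark = R_f + β(R_m − R_f) = 0.9% + 1.60 × 6.9% = 11.9400%
α = actual − benchmark = 11.08% − 11.9400% = -0.86%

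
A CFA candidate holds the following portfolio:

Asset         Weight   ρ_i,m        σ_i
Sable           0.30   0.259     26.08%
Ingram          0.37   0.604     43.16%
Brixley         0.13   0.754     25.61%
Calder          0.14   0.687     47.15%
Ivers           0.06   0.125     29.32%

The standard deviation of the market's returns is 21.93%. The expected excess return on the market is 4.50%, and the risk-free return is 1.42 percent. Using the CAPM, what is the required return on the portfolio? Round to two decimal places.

5.31%

β_Sable = 0.259 × 26.08% / 21.93% = 0.3080
β_Ingram = 0.604 × 43.16% / 21.93% = 1.1887
β_Brixley = 0.754 × 25.61% / 21.93% = 0.8805
β_Calder = 0.687 × 47.15% / 21.93% = 1.4771
β_Ivers = 0.125 × 29.32% / 21.93% = 0.1671
β_P = Σ w_i β_i = 0.30×0.3080 + 0.37×1.1887 + 0.13×0.8805 + 0.14×1.4771 + 0.06×0.1671 = 0.8635
E(R_P) = R_f + β_P × MRP = 1.42% + 0.8635 × 4.50% = 5.31%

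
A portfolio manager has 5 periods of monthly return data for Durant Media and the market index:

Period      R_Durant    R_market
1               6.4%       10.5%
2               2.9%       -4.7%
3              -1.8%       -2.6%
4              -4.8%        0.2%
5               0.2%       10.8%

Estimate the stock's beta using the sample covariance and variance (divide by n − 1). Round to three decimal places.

Mean R_i = (6.4 + 2.9 − 1.8 − 4.8 + 0.2) / 5 = 0.5800%
Mean R_m = (10.5 − 4.7 − 2.6 + 0.2 + 10.8) / 5 = 2.8400%
Σ(R_i − R̄_i)(R_m − R̄_m) = 51.2140  ⇒  Cov = 51.2140 / 4 = 12.8035
Σ(R_m − R̄_m)² = 215.4520  ⇒  Var(R_m) = 215.4520 / 4 = 53.8630
β = Cov / Var(R_m) = 12.8035 / 53.8630 = 0.2377

0.238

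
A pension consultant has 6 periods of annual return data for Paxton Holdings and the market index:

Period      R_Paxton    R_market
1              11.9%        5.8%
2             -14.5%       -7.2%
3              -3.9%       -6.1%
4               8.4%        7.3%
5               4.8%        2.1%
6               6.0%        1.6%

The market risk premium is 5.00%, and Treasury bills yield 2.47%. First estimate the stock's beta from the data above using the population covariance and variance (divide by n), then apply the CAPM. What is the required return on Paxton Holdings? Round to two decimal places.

9.95%

Mean R_i = (11.9 − 14.5 − 3.9 + 8.4 + 4.8 + 6.0) / 6 = 2.1167%
Mean R_m = (5.8 − 7.2 − 6.1 + 7.3 + 2.1 + 1.6) / 6 = 0.5833%
Σ(R_i − R̄_i)(R_m − R̄_m) = 270.8017  ⇒  Cov = 270.8017 / 6 = 45.1336
Σ(R_m − R̄_m)² = 180.9083  ⇒  Var(R_m) = 180.9083 / 6 = 30.1514
β = Cov / Var(R_m) = 45.1336 / 30.1514 = 1.4969
E(R) = R_f + β × MRP = 2.47% + 1.4969 × 5.00% = 9.95%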